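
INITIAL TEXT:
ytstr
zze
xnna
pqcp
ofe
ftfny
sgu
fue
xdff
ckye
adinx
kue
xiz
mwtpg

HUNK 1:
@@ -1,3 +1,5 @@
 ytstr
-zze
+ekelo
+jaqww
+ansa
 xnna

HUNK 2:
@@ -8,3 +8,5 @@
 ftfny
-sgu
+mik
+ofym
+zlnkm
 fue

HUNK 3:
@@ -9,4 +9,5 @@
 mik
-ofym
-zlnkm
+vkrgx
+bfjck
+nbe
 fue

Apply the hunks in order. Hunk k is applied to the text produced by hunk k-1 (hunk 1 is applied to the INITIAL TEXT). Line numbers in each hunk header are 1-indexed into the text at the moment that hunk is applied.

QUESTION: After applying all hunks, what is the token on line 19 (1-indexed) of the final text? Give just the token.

Answer: mwtpg

Derivation:
Hunk 1: at line 1 remove [zze] add [ekelo,jaqww,ansa] -> 16 lines: ytstr ekelo jaqww ansa xnna pqcp ofe ftfny sgu fue xdff ckye adinx kue xiz mwtpg
Hunk 2: at line 8 remove [sgu] add [mik,ofym,zlnkm] -> 18 lines: ytstr ekelo jaqww ansa xnna pqcp ofe ftfny mik ofym zlnkm fue xdff ckye adinx kue xiz mwtpg
Hunk 3: at line 9 remove [ofym,zlnkm] add [vkrgx,bfjck,nbe] -> 19 lines: ytstr ekelo jaqww ansa xnna pqcp ofe ftfny mik vkrgx bfjck nbe fue xdff ckye adinx kue xiz mwtpg
Final line 19: mwtpg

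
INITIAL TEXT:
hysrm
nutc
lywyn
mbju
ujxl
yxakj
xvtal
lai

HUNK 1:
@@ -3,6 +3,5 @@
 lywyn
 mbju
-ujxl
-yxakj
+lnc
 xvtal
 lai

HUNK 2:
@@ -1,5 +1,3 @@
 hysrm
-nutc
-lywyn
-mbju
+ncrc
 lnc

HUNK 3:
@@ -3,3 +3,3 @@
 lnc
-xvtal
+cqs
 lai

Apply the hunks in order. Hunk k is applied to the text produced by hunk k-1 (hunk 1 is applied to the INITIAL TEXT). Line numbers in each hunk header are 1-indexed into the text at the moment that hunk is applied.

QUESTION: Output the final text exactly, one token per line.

Answer: hysrm
ncrc
lnc
cqs
lai

Derivation:
Hunk 1: at line 3 remove [ujxl,yxakj] add [lnc] -> 7 lines: hysrm nutc lywyn mbju lnc xvtal lai
Hunk 2: at line 1 remove [nutc,lywyn,mbju] add [ncrc] -> 5 lines: hysrm ncrc lnc xvtal lai
Hunk 3: at line 3 remove [xvtal] add [cqs] -> 5 lines: hysrm ncrc lnc cqs lai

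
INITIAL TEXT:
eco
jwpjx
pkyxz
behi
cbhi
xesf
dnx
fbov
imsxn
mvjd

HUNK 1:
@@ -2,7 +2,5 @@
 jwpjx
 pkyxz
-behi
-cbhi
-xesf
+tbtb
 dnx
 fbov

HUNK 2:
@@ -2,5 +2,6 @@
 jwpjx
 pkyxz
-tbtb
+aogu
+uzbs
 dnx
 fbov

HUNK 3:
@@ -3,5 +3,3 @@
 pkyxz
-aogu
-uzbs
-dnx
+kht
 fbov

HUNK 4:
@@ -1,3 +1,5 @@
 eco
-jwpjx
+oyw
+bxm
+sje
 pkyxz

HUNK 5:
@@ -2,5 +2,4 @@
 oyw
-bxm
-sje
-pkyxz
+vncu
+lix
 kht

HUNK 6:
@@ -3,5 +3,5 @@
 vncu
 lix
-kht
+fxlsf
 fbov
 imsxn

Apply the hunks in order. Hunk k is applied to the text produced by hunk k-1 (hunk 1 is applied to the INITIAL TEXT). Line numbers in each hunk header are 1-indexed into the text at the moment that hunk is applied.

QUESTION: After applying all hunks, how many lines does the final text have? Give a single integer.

Hunk 1: at line 2 remove [behi,cbhi,xesf] add [tbtb] -> 8 lines: eco jwpjx pkyxz tbtb dnx fbov imsxn mvjd
Hunk 2: at line 2 remove [tbtb] add [aogu,uzbs] -> 9 lines: eco jwpjx pkyxz aogu uzbs dnx fbov imsxn mvjd
Hunk 3: at line 3 remove [aogu,uzbs,dnx] add [kht] -> 7 lines: eco jwpjx pkyxz kht fbov imsxn mvjd
Hunk 4: at line 1 remove [jwpjx] add [oyw,bxm,sje] -> 9 lines: eco oyw bxm sje pkyxz kht fbov imsxn mvjd
Hunk 5: at line 2 remove [bxm,sje,pkyxz] add [vncu,lix] -> 8 lines: eco oyw vncu lix kht fbov imsxn mvjd
Hunk 6: at line 3 remove [kht] add [fxlsf] -> 8 lines: eco oyw vncu lix fxlsf fbov imsxn mvjd
Final line count: 8

Answer: 8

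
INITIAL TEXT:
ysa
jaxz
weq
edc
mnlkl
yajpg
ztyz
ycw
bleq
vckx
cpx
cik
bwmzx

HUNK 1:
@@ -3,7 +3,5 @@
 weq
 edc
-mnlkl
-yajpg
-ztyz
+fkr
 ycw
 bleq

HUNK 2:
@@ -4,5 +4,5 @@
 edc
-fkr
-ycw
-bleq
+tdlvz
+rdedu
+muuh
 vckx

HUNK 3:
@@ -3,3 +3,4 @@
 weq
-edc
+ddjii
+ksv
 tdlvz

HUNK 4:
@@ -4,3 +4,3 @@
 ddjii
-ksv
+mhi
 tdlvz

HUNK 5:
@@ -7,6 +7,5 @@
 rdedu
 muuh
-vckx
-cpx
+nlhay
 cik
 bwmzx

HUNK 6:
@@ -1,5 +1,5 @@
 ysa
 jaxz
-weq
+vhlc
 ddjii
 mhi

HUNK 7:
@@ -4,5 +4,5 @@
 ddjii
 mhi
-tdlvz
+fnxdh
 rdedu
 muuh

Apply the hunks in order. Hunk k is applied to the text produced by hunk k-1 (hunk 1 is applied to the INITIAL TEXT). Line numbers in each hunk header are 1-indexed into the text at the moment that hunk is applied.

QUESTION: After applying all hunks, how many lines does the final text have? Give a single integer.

Hunk 1: at line 3 remove [mnlkl,yajpg,ztyz] add [fkr] -> 11 lines: ysa jaxz weq edc fkr ycw bleq vckx cpx cik bwmzx
Hunk 2: at line 4 remove [fkr,ycw,bleq] add [tdlvz,rdedu,muuh] -> 11 lines: ysa jaxz weq edc tdlvz rdedu muuh vckx cpx cik bwmzx
Hunk 3: at line 3 remove [edc] add [ddjii,ksv] -> 12 lines: ysa jaxz weq ddjii ksv tdlvz rdedu muuh vckx cpx cik bwmzx
Hunk 4: at line 4 remove [ksv] add [mhi] -> 12 lines: ysa jaxz weq ddjii mhi tdlvz rdedu muuh vckx cpx cik bwmzx
Hunk 5: at line 7 remove [vckx,cpx] add [nlhay] -> 11 lines: ysa jaxz weq ddjii mhi tdlvz rdedu muuh nlhay cik bwmzx
Hunk 6: at line 1 remove [weq] add [vhlc] -> 11 lines: ysa jaxz vhlc ddjii mhi tdlvz rdedu muuh nlhay cik bwmzx
Hunk 7: at line 4 remove [tdlvz] add [fnxdh] -> 11 lines: ysa jaxz vhlc ddjii mhi fnxdh rdedu muuh nlhay cik bwmzx
Final line count: 11

Answer: 11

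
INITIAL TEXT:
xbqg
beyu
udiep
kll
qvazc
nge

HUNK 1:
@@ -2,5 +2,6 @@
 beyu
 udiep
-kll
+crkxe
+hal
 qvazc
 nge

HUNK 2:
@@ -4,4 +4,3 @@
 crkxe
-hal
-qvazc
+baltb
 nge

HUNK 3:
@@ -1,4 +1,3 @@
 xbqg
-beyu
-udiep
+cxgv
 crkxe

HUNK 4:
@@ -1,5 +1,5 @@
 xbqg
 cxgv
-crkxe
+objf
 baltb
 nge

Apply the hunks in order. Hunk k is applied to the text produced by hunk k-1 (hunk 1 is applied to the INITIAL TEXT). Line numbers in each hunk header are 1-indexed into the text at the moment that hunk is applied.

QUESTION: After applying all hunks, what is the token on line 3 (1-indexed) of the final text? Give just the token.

Answer: objf

Derivation:
Hunk 1: at line 2 remove [kll] add [crkxe,hal] -> 7 lines: xbqg beyu udiep crkxe hal qvazc nge
Hunk 2: at line 4 remove [hal,qvazc] add [baltb] -> 6 lines: xbqg beyu udiep crkxe baltb nge
Hunk 3: at line 1 remove [beyu,udiep] add [cxgv] -> 5 lines: xbqg cxgv crkxe baltb nge
Hunk 4: at line 1 remove [crkxe] add [objf] -> 5 lines: xbqg cxgv objf baltb nge
Final line 3: objf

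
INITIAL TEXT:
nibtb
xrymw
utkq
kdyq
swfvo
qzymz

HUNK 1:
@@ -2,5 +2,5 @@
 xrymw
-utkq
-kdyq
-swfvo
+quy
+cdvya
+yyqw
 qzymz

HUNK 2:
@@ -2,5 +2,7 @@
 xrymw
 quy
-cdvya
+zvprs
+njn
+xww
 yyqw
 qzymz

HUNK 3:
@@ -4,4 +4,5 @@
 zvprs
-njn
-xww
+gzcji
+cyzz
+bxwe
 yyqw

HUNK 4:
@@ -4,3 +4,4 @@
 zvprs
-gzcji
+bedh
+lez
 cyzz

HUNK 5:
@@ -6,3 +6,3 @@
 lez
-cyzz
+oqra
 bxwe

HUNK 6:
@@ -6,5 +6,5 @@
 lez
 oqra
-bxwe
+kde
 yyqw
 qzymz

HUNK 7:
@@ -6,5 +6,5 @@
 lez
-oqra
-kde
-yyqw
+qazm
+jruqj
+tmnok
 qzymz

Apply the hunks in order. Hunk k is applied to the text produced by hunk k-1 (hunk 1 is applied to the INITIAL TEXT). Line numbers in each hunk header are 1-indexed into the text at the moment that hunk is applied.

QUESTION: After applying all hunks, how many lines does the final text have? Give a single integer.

Answer: 10

Derivation:
Hunk 1: at line 2 remove [utkq,kdyq,swfvo] add [quy,cdvya,yyqw] -> 6 lines: nibtb xrymw quy cdvya yyqw qzymz
Hunk 2: at line 2 remove [cdvya] add [zvprs,njn,xww] -> 8 lines: nibtb xrymw quy zvprs njn xww yyqw qzymz
Hunk 3: at line 4 remove [njn,xww] add [gzcji,cyzz,bxwe] -> 9 lines: nibtb xrymw quy zvprs gzcji cyzz bxwe yyqw qzymz
Hunk 4: at line 4 remove [gzcji] add [bedh,lez] -> 10 lines: nibtb xrymw quy zvprs bedh lez cyzz bxwe yyqw qzymz
Hunk 5: at line 6 remove [cyzz] add [oqra] -> 10 lines: nibtb xrymw quy zvprs bedh lez oqra bxwe yyqw qzymz
Hunk 6: at line 6 remove [bxwe] add [kde] -> 10 lines: nibtb xrymw quy zvprs bedh lez oqra kde yyqw qzymz
Hunk 7: at line 6 remove [oqra,kde,yyqw] add [qazm,jruqj,tmnok] -> 10 lines: nibtb xrymw quy zvprs bedh lez qazm jruqj tmnok qzymz
Final line count: 10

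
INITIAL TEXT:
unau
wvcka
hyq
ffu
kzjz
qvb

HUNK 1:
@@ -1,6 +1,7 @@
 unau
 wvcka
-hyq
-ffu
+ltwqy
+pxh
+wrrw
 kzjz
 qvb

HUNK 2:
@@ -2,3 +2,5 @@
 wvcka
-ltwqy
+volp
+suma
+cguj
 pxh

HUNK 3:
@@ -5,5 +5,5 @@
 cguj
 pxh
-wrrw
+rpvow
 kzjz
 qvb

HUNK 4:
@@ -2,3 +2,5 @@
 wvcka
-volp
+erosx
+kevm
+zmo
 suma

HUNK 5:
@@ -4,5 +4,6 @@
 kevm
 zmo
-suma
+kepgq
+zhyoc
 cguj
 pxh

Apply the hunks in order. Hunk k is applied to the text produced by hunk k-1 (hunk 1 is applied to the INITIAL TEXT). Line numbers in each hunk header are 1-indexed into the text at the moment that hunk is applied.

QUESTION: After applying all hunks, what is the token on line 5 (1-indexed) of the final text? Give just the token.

Hunk 1: at line 1 remove [hyq,ffu] add [ltwqy,pxh,wrrw] -> 7 lines: unau wvcka ltwqy pxh wrrw kzjz qvb
Hunk 2: at line 2 remove [ltwqy] add [volp,suma,cguj] -> 9 lines: unau wvcka volp suma cguj pxh wrrw kzjz qvb
Hunk 3: at line 5 remove [wrrw] add [rpvow] -> 9 lines: unau wvcka volp suma cguj pxh rpvow kzjz qvb
Hunk 4: at line 2 remove [volp] add [erosx,kevm,zmo] -> 11 lines: unau wvcka erosx kevm zmo suma cguj pxh rpvow kzjz qvb
Hunk 5: at line 4 remove [suma] add [kepgq,zhyoc] -> 12 lines: unau wvcka erosx kevm zmo kepgq zhyoc cguj pxh rpvow kzjz qvb
Final line 5: zmo

Answer: zmo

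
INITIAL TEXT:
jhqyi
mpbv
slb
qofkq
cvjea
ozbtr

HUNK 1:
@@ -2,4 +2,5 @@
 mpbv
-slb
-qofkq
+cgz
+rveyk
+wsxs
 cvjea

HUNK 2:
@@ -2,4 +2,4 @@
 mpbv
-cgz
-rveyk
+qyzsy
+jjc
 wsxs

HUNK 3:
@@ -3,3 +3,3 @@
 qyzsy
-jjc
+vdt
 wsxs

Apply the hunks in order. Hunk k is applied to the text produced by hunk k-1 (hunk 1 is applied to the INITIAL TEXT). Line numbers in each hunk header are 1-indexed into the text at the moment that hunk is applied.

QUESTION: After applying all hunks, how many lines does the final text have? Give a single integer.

Hunk 1: at line 2 remove [slb,qofkq] add [cgz,rveyk,wsxs] -> 7 lines: jhqyi mpbv cgz rveyk wsxs cvjea ozbtr
Hunk 2: at line 2 remove [cgz,rveyk] add [qyzsy,jjc] -> 7 lines: jhqyi mpbv qyzsy jjc wsxs cvjea ozbtr
Hunk 3: at line 3 remove [jjc] add [vdt] -> 7 lines: jhqyi mpbv qyzsy vdt wsxs cvjea ozbtr
Final line count: 7

Answer: 7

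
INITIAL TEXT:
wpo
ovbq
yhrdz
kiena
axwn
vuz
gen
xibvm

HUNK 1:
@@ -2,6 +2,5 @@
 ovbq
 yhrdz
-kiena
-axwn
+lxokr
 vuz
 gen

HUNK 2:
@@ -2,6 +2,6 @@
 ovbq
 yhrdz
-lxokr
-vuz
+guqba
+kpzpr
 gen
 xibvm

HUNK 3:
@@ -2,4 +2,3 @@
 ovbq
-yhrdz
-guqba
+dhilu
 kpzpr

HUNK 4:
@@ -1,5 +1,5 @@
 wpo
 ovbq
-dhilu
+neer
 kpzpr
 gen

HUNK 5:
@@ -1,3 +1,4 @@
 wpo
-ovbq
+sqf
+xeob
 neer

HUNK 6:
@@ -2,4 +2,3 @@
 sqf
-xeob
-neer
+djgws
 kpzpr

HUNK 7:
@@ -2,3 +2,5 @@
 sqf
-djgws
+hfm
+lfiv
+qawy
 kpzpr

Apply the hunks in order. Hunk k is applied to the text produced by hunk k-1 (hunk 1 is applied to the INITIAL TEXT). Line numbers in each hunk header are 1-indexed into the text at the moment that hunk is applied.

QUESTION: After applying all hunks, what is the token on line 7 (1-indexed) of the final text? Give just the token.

Hunk 1: at line 2 remove [kiena,axwn] add [lxokr] -> 7 lines: wpo ovbq yhrdz lxokr vuz gen xibvm
Hunk 2: at line 2 remove [lxokr,vuz] add [guqba,kpzpr] -> 7 lines: wpo ovbq yhrdz guqba kpzpr gen xibvm
Hunk 3: at line 2 remove [yhrdz,guqba] add [dhilu] -> 6 lines: wpo ovbq dhilu kpzpr gen xibvm
Hunk 4: at line 1 remove [dhilu] add [neer] -> 6 lines: wpo ovbq neer kpzpr gen xibvm
Hunk 5: at line 1 remove [ovbq] add [sqf,xeob] -> 7 lines: wpo sqf xeob neer kpzpr gen xibvm
Hunk 6: at line 2 remove [xeob,neer] add [djgws] -> 6 lines: wpo sqf djgws kpzpr gen xibvm
Hunk 7: at line 2 remove [djgws] add [hfm,lfiv,qawy] -> 8 lines: wpo sqf hfm lfiv qawy kpzpr gen xibvm
Final line 7: gen

Answer: gen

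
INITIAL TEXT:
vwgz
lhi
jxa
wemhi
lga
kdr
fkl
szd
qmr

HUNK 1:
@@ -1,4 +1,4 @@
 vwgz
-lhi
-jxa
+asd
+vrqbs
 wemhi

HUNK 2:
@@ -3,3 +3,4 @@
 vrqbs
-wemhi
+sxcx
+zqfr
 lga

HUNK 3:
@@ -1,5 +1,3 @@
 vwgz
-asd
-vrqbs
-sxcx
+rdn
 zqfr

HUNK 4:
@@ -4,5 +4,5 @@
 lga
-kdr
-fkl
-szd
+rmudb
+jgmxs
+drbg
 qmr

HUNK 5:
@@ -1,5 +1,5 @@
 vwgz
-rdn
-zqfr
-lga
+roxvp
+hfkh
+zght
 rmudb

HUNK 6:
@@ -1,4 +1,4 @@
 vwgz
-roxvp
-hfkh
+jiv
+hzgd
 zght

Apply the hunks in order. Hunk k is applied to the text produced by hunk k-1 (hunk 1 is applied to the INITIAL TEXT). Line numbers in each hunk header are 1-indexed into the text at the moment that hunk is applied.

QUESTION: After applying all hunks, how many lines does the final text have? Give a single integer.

Answer: 8

Derivation:
Hunk 1: at line 1 remove [lhi,jxa] add [asd,vrqbs] -> 9 lines: vwgz asd vrqbs wemhi lga kdr fkl szd qmr
Hunk 2: at line 3 remove [wemhi] add [sxcx,zqfr] -> 10 lines: vwgz asd vrqbs sxcx zqfr lga kdr fkl szd qmr
Hunk 3: at line 1 remove [asd,vrqbs,sxcx] add [rdn] -> 8 lines: vwgz rdn zqfr lga kdr fkl szd qmr
Hunk 4: at line 4 remove [kdr,fkl,szd] add [rmudb,jgmxs,drbg] -> 8 lines: vwgz rdn zqfr lga rmudb jgmxs drbg qmr
Hunk 5: at line 1 remove [rdn,zqfr,lga] add [roxvp,hfkh,zght] -> 8 lines: vwgz roxvp hfkh zght rmudb jgmxs drbg qmr
Hunk 6: at line 1 remove [roxvp,hfkh] add [jiv,hzgd] -> 8 lines: vwgz jiv hzgd zght rmudb jgmxs drbg qmr
Final line count: 8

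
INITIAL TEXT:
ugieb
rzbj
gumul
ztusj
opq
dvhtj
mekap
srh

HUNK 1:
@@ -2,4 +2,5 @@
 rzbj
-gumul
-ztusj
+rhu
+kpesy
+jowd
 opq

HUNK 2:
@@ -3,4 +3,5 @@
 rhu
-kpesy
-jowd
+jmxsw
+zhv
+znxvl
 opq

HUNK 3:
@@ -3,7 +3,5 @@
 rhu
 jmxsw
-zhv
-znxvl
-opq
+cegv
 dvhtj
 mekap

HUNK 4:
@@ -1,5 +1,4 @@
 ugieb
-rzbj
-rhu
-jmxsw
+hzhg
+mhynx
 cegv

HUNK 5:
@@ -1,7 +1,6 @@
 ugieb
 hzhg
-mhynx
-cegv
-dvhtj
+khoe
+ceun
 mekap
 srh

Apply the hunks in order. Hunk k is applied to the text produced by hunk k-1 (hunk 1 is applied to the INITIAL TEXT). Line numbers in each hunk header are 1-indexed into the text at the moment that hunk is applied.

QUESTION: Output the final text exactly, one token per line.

Answer: ugieb
hzhg
khoe
ceun
mekap
srh

Derivation:
Hunk 1: at line 2 remove [gumul,ztusj] add [rhu,kpesy,jowd] -> 9 lines: ugieb rzbj rhu kpesy jowd opq dvhtj mekap srh
Hunk 2: at line 3 remove [kpesy,jowd] add [jmxsw,zhv,znxvl] -> 10 lines: ugieb rzbj rhu jmxsw zhv znxvl opq dvhtj mekap srh
Hunk 3: at line 3 remove [zhv,znxvl,opq] add [cegv] -> 8 lines: ugieb rzbj rhu jmxsw cegv dvhtj mekap srh
Hunk 4: at line 1 remove [rzbj,rhu,jmxsw] add [hzhg,mhynx] -> 7 lines: ugieb hzhg mhynx cegv dvhtj mekap srh
Hunk 5: at line 1 remove [mhynx,cegv,dvhtj] add [khoe,ceun] -> 6 lines: ugieb hzhg khoe ceun mekap srh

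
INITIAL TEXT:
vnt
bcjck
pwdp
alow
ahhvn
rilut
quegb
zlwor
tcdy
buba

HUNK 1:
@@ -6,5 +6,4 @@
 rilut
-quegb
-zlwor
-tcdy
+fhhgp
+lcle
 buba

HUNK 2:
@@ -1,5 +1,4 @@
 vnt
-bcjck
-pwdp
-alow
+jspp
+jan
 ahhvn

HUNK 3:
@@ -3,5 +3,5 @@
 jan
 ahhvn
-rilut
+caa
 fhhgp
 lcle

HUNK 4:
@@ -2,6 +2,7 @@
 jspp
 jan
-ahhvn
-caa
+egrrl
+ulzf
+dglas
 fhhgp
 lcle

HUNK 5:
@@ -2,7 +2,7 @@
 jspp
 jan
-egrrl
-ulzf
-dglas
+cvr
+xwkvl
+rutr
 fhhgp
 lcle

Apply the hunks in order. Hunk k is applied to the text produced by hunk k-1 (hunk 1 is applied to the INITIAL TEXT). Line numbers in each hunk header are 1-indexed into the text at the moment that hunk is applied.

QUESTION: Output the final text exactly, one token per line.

Answer: vnt
jspp
jan
cvr
xwkvl
rutr
fhhgp
lcle
buba

Derivation:
Hunk 1: at line 6 remove [quegb,zlwor,tcdy] add [fhhgp,lcle] -> 9 lines: vnt bcjck pwdp alow ahhvn rilut fhhgp lcle buba
Hunk 2: at line 1 remove [bcjck,pwdp,alow] add [jspp,jan] -> 8 lines: vnt jspp jan ahhvn rilut fhhgp lcle buba
Hunk 3: at line 3 remove [rilut] add [caa] -> 8 lines: vnt jspp jan ahhvn caa fhhgp lcle buba
Hunk 4: at line 2 remove [ahhvn,caa] add [egrrl,ulzf,dglas] -> 9 lines: vnt jspp jan egrrl ulzf dglas fhhgp lcle buba
Hunk 5: at line 2 remove [egrrl,ulzf,dglas] add [cvr,xwkvl,rutr] -> 9 lines: vnt jspp jan cvr xwkvl rutr fhhgp lcle buba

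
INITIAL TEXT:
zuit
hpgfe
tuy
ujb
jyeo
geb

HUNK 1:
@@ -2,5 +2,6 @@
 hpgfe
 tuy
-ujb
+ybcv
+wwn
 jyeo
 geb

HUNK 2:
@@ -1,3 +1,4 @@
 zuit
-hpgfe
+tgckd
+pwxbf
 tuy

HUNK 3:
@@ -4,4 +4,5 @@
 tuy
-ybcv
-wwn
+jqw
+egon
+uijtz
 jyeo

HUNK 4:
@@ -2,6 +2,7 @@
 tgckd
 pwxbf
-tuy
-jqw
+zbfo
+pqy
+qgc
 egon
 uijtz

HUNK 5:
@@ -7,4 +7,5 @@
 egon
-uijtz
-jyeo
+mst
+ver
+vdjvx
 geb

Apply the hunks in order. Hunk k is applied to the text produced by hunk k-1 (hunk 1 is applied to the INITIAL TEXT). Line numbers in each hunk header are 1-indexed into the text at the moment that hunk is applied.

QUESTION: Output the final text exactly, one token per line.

Hunk 1: at line 2 remove [ujb] add [ybcv,wwn] -> 7 lines: zuit hpgfe tuy ybcv wwn jyeo geb
Hunk 2: at line 1 remove [hpgfe] add [tgckd,pwxbf] -> 8 lines: zuit tgckd pwxbf tuy ybcv wwn jyeo geb
Hunk 3: at line 4 remove [ybcv,wwn] add [jqw,egon,uijtz] -> 9 lines: zuit tgckd pwxbf tuy jqw egon uijtz jyeo geb
Hunk 4: at line 2 remove [tuy,jqw] add [zbfo,pqy,qgc] -> 10 lines: zuit tgckd pwxbf zbfo pqy qgc egon uijtz jyeo geb
Hunk 5: at line 7 remove [uijtz,jyeo] add [mst,ver,vdjvx] -> 11 lines: zuit tgckd pwxbf zbfo pqy qgc egon mst ver vdjvx geb

Answer: zuit
tgckd
pwxbf
zbfo
pqy
qgc
egon
mst
ver
vdjvx
geb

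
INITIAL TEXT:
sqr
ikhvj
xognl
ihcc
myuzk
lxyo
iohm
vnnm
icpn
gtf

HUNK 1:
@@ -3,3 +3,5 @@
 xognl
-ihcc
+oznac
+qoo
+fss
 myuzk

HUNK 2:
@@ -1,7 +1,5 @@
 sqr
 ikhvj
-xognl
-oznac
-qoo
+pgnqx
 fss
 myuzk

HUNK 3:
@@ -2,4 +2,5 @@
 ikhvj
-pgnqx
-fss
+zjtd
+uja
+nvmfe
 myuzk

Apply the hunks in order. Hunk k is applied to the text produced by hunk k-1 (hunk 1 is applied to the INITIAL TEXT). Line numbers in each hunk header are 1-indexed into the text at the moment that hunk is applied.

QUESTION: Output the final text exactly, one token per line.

Answer: sqr
ikhvj
zjtd
uja
nvmfe
myuzk
lxyo
iohm
vnnm
icpn
gtf

Derivation:
Hunk 1: at line 3 remove [ihcc] add [oznac,qoo,fss] -> 12 lines: sqr ikhvj xognl oznac qoo fss myuzk lxyo iohm vnnm icpn gtf
Hunk 2: at line 1 remove [xognl,oznac,qoo] add [pgnqx] -> 10 lines: sqr ikhvj pgnqx fss myuzk lxyo iohm vnnm icpn gtf
Hunk 3: at line 2 remove [pgnqx,fss] add [zjtd,uja,nvmfe] -> 11 lines: sqr ikhvj zjtd uja nvmfe myuzk lxyo iohm vnnm icpn gtf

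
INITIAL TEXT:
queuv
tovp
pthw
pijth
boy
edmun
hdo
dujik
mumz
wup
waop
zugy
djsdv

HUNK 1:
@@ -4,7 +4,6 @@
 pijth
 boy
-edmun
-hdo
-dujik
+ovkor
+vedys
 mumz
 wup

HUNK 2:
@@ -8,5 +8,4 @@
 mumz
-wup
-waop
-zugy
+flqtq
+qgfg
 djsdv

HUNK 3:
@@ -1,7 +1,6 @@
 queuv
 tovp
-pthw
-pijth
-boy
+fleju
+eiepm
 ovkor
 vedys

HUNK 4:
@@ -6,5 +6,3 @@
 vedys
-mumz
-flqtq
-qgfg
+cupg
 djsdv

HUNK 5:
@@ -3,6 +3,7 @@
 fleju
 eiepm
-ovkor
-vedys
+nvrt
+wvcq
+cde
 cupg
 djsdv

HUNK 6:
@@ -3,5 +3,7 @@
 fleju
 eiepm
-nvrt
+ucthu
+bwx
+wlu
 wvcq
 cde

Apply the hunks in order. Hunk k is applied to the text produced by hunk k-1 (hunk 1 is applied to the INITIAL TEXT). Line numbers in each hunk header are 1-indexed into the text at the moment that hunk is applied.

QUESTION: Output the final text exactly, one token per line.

Hunk 1: at line 4 remove [edmun,hdo,dujik] add [ovkor,vedys] -> 12 lines: queuv tovp pthw pijth boy ovkor vedys mumz wup waop zugy djsdv
Hunk 2: at line 8 remove [wup,waop,zugy] add [flqtq,qgfg] -> 11 lines: queuv tovp pthw pijth boy ovkor vedys mumz flqtq qgfg djsdv
Hunk 3: at line 1 remove [pthw,pijth,boy] add [fleju,eiepm] -> 10 lines: queuv tovp fleju eiepm ovkor vedys mumz flqtq qgfg djsdv
Hunk 4: at line 6 remove [mumz,flqtq,qgfg] add [cupg] -> 8 lines: queuv tovp fleju eiepm ovkor vedys cupg djsdv
Hunk 5: at line 3 remove [ovkor,vedys] add [nvrt,wvcq,cde] -> 9 lines: queuv tovp fleju eiepm nvrt wvcq cde cupg djsdv
Hunk 6: at line 3 remove [nvrt] add [ucthu,bwx,wlu] -> 11 lines: queuv tovp fleju eiepm ucthu bwx wlu wvcq cde cupg djsdv

Answer: queuv
tovp
fleju
eiepm
ucthu
bwx
wlu
wvcq
cde
cupg
djsdv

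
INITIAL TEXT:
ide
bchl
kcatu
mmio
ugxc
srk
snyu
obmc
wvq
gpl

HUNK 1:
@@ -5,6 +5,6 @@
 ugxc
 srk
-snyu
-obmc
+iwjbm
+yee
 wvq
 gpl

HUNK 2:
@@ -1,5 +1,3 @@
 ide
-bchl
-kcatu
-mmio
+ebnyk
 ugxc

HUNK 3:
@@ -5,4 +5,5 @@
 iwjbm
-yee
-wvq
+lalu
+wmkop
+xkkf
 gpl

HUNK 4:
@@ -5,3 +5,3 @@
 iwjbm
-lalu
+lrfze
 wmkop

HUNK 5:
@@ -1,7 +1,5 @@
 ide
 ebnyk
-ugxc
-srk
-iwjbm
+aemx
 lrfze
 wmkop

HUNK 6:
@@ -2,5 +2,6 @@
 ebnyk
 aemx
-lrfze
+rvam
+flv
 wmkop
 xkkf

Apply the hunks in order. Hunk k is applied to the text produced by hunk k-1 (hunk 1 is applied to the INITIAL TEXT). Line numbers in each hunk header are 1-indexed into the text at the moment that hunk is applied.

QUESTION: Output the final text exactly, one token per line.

Answer: ide
ebnyk
aemx
rvam
flv
wmkop
xkkf
gpl

Derivation:
Hunk 1: at line 5 remove [snyu,obmc] add [iwjbm,yee] -> 10 lines: ide bchl kcatu mmio ugxc srk iwjbm yee wvq gpl
Hunk 2: at line 1 remove [bchl,kcatu,mmio] add [ebnyk] -> 8 lines: ide ebnyk ugxc srk iwjbm yee wvq gpl
Hunk 3: at line 5 remove [yee,wvq] add [lalu,wmkop,xkkf] -> 9 lines: ide ebnyk ugxc srk iwjbm lalu wmkop xkkf gpl
Hunk 4: at line 5 remove [lalu] add [lrfze] -> 9 lines: ide ebnyk ugxc srk iwjbm lrfze wmkop xkkf gpl
Hunk 5: at line 1 remove [ugxc,srk,iwjbm] add [aemx] -> 7 lines: ide ebnyk aemx lrfze wmkop xkkf gpl
Hunk 6: at line 2 remove [lrfze] add [rvam,flv] -> 8 lines: ide ebnyk aemx rvam flv wmkop xkkf gpl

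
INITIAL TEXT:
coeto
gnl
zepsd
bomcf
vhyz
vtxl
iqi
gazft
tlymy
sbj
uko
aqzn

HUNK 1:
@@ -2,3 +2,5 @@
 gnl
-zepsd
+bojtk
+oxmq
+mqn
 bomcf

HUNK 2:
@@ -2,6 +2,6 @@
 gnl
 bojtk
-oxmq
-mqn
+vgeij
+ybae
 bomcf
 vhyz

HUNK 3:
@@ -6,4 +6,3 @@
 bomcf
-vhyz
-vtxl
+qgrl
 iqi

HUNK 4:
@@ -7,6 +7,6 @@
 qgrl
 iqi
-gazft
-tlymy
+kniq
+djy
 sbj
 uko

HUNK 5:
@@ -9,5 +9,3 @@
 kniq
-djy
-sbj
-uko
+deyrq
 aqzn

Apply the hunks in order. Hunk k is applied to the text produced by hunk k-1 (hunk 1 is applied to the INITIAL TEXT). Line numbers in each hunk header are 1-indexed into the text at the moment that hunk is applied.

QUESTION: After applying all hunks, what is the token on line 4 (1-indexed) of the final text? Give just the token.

Hunk 1: at line 2 remove [zepsd] add [bojtk,oxmq,mqn] -> 14 lines: coeto gnl bojtk oxmq mqn bomcf vhyz vtxl iqi gazft tlymy sbj uko aqzn
Hunk 2: at line 2 remove [oxmq,mqn] add [vgeij,ybae] -> 14 lines: coeto gnl bojtk vgeij ybae bomcf vhyz vtxl iqi gazft tlymy sbj uko aqzn
Hunk 3: at line 6 remove [vhyz,vtxl] add [qgrl] -> 13 lines: coeto gnl bojtk vgeij ybae bomcf qgrl iqi gazft tlymy sbj uko aqzn
Hunk 4: at line 7 remove [gazft,tlymy] add [kniq,djy] -> 13 lines: coeto gnl bojtk vgeij ybae bomcf qgrl iqi kniq djy sbj uko aqzn
Hunk 5: at line 9 remove [djy,sbj,uko] add [deyrq] -> 11 lines: coeto gnl bojtk vgeij ybae bomcf qgrl iqi kniq deyrq aqzn
Final line 4: vgeij

Answer: vgeij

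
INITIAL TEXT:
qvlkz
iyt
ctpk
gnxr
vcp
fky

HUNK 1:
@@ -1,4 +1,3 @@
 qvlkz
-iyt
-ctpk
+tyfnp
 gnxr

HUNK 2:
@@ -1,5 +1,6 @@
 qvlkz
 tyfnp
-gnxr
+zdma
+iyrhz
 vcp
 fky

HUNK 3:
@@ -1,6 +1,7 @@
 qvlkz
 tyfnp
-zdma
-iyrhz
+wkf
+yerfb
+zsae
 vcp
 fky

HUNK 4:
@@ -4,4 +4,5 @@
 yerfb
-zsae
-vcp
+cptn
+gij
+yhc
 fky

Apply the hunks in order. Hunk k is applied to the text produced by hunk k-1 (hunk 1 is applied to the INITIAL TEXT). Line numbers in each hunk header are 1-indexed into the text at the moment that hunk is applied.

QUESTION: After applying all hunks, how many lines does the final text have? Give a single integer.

Hunk 1: at line 1 remove [iyt,ctpk] add [tyfnp] -> 5 lines: qvlkz tyfnp gnxr vcp fky
Hunk 2: at line 1 remove [gnxr] add [zdma,iyrhz] -> 6 lines: qvlkz tyfnp zdma iyrhz vcp fky
Hunk 3: at line 1 remove [zdma,iyrhz] add [wkf,yerfb,zsae] -> 7 lines: qvlkz tyfnp wkf yerfb zsae vcp fky
Hunk 4: at line 4 remove [zsae,vcp] add [cptn,gij,yhc] -> 8 lines: qvlkz tyfnp wkf yerfb cptn gij yhc fky
Final line count: 8

Answer: 8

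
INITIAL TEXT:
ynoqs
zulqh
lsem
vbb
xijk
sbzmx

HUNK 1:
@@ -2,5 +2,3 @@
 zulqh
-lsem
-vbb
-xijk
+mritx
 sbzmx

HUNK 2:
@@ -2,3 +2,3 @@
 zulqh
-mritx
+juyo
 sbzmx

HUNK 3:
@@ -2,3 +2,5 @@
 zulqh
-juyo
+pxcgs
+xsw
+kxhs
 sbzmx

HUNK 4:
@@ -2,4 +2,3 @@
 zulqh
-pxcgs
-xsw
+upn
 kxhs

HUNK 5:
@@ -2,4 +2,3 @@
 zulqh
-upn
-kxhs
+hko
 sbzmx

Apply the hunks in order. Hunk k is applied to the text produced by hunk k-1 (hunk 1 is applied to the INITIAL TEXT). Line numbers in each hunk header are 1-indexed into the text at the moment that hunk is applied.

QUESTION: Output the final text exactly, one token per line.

Hunk 1: at line 2 remove [lsem,vbb,xijk] add [mritx] -> 4 lines: ynoqs zulqh mritx sbzmx
Hunk 2: at line 2 remove [mritx] add [juyo] -> 4 lines: ynoqs zulqh juyo sbzmx
Hunk 3: at line 2 remove [juyo] add [pxcgs,xsw,kxhs] -> 6 lines: ynoqs zulqh pxcgs xsw kxhs sbzmx
Hunk 4: at line 2 remove [pxcgs,xsw] add [upn] -> 5 lines: ynoqs zulqh upn kxhs sbzmx
Hunk 5: at line 2 remove [upn,kxhs] add [hko] -> 4 lines: ynoqs zulqh hko sbzmx

Answer: ynoqs
zulqh
hko
sbzmx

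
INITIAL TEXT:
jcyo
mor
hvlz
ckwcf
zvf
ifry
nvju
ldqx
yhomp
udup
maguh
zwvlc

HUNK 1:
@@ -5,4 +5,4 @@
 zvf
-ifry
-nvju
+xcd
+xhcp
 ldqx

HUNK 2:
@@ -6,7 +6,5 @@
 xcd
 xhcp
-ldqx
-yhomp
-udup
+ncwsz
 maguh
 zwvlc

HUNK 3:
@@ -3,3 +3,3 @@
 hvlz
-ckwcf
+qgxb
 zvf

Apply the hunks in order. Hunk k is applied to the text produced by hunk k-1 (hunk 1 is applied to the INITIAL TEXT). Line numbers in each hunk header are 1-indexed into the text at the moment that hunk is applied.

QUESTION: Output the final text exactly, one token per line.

Hunk 1: at line 5 remove [ifry,nvju] add [xcd,xhcp] -> 12 lines: jcyo mor hvlz ckwcf zvf xcd xhcp ldqx yhomp udup maguh zwvlc
Hunk 2: at line 6 remove [ldqx,yhomp,udup] add [ncwsz] -> 10 lines: jcyo mor hvlz ckwcf zvf xcd xhcp ncwsz maguh zwvlc
Hunk 3: at line 3 remove [ckwcf] add [qgxb] -> 10 lines: jcyo mor hvlz qgxb zvf xcd xhcp ncwsz maguh zwvlc

Answer: jcyo
mor
hvlz
qgxb
zvf
xcd
xhcp
ncwsz
maguh
zwvlc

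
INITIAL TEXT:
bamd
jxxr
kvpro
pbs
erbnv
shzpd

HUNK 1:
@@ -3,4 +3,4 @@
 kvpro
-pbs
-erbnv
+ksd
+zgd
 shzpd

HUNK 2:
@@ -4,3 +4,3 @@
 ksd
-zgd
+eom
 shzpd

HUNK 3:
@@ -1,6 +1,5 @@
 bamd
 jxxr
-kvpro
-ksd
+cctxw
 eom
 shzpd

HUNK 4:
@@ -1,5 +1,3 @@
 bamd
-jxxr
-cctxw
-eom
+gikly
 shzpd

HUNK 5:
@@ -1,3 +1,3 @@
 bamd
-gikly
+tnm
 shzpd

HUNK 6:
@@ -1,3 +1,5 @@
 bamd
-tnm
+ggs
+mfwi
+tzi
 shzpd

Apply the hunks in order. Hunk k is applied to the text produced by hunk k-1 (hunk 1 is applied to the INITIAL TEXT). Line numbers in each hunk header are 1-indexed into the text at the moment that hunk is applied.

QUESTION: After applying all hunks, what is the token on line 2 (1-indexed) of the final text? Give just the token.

Hunk 1: at line 3 remove [pbs,erbnv] add [ksd,zgd] -> 6 lines: bamd jxxr kvpro ksd zgd shzpd
Hunk 2: at line 4 remove [zgd] add [eom] -> 6 lines: bamd jxxr kvpro ksd eom shzpd
Hunk 3: at line 1 remove [kvpro,ksd] add [cctxw] -> 5 lines: bamd jxxr cctxw eom shzpd
Hunk 4: at line 1 remove [jxxr,cctxw,eom] add [gikly] -> 3 lines: bamd gikly shzpd
Hunk 5: at line 1 remove [gikly] add [tnm] -> 3 lines: bamd tnm shzpd
Hunk 6: at line 1 remove [tnm] add [ggs,mfwi,tzi] -> 5 lines: bamd ggs mfwi tzi shzpd
Final line 2: ggs

Answer: ggs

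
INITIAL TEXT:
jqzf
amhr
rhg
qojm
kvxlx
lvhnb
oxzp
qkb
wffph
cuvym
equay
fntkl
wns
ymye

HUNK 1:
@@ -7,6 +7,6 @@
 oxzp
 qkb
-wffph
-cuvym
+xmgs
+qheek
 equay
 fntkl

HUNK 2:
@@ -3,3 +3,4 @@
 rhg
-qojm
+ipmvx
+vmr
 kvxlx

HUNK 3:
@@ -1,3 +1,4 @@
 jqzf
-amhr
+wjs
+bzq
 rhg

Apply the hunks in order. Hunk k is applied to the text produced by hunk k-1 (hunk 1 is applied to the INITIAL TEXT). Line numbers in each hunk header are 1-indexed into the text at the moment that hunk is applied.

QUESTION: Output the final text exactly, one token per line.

Answer: jqzf
wjs
bzq
rhg
ipmvx
vmr
kvxlx
lvhnb
oxzp
qkb
xmgs
qheek
equay
fntkl
wns
ymye

Derivation:
Hunk 1: at line 7 remove [wffph,cuvym] add [xmgs,qheek] -> 14 lines: jqzf amhr rhg qojm kvxlx lvhnb oxzp qkb xmgs qheek equay fntkl wns ymye
Hunk 2: at line 3 remove [qojm] add [ipmvx,vmr] -> 15 lines: jqzf amhr rhg ipmvx vmr kvxlx lvhnb oxzp qkb xmgs qheek equay fntkl wns ymye
Hunk 3: at line 1 remove [amhr] add [wjs,bzq] -> 16 lines: jqzf wjs bzq rhg ipmvx vmr kvxlx lvhnb oxzp qkb xmgs qheek equay fntkl wns ymye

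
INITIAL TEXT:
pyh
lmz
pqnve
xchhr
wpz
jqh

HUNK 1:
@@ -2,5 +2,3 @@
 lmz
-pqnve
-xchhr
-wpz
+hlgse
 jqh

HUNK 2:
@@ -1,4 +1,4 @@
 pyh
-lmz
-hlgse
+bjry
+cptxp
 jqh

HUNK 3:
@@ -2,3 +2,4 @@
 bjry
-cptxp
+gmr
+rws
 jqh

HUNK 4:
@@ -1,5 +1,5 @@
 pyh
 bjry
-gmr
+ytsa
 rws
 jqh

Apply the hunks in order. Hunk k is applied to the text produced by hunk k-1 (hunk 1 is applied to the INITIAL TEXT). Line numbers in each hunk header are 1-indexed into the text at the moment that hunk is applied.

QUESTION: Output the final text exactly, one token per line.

Answer: pyh
bjry
ytsa
rws
jqh

Derivation:
Hunk 1: at line 2 remove [pqnve,xchhr,wpz] add [hlgse] -> 4 lines: pyh lmz hlgse jqh
Hunk 2: at line 1 remove [lmz,hlgse] add [bjry,cptxp] -> 4 lines: pyh bjry cptxp jqh
Hunk 3: at line 2 remove [cptxp] add [gmr,rws] -> 5 lines: pyh bjry gmr rws jqh
Hunk 4: at line 1 remove [gmr] add [ytsa] -> 5 lines: pyh bjry ytsa rws jqh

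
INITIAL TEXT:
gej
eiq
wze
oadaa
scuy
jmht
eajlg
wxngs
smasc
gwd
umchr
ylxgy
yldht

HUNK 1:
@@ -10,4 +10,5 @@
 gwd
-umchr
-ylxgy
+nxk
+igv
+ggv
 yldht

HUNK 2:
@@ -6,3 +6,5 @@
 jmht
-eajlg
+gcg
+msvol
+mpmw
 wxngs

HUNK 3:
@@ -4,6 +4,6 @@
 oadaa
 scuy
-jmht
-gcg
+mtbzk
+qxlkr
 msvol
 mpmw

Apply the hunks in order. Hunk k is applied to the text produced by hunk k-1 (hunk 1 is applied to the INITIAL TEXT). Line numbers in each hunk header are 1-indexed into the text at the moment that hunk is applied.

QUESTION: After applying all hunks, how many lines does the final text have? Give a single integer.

Answer: 16

Derivation:
Hunk 1: at line 10 remove [umchr,ylxgy] add [nxk,igv,ggv] -> 14 lines: gej eiq wze oadaa scuy jmht eajlg wxngs smasc gwd nxk igv ggv yldht
Hunk 2: at line 6 remove [eajlg] add [gcg,msvol,mpmw] -> 16 lines: gej eiq wze oadaa scuy jmht gcg msvol mpmw wxngs smasc gwd nxk igv ggv yldht
Hunk 3: at line 4 remove [jmht,gcg] add [mtbzk,qxlkr] -> 16 lines: gej eiq wze oadaa scuy mtbzk qxlkr msvol mpmw wxngs smasc gwd nxk igv ggv yldht
Final line count: 16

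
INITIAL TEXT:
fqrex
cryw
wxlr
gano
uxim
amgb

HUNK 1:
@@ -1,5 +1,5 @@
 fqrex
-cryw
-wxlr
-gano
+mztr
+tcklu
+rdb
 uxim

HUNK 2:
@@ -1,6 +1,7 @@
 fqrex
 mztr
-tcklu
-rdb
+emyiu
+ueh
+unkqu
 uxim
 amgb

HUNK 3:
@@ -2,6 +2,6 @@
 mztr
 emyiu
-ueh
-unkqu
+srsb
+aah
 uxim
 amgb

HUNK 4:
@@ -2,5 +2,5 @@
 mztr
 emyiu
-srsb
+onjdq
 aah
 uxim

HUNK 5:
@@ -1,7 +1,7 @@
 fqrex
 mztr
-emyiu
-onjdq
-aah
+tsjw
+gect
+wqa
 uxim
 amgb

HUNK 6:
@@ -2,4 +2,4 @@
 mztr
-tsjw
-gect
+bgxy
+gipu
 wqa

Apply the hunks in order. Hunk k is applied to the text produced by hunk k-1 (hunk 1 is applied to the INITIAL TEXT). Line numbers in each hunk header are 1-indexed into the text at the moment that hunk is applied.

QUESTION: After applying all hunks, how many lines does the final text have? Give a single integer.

Answer: 7

Derivation:
Hunk 1: at line 1 remove [cryw,wxlr,gano] add [mztr,tcklu,rdb] -> 6 lines: fqrex mztr tcklu rdb uxim amgb
Hunk 2: at line 1 remove [tcklu,rdb] add [emyiu,ueh,unkqu] -> 7 lines: fqrex mztr emyiu ueh unkqu uxim amgb
Hunk 3: at line 2 remove [ueh,unkqu] add [srsb,aah] -> 7 lines: fqrex mztr emyiu srsb aah uxim amgb
Hunk 4: at line 2 remove [srsb] add [onjdq] -> 7 lines: fqrex mztr emyiu onjdq aah uxim amgb
Hunk 5: at line 1 remove [emyiu,onjdq,aah] add [tsjw,gect,wqa] -> 7 lines: fqrex mztr tsjw gect wqa uxim amgb
Hunk 6: at line 2 remove [tsjw,gect] add [bgxy,gipu] -> 7 lines: fqrex mztr bgxy gipu wqa uxim amgb
Final line count: 7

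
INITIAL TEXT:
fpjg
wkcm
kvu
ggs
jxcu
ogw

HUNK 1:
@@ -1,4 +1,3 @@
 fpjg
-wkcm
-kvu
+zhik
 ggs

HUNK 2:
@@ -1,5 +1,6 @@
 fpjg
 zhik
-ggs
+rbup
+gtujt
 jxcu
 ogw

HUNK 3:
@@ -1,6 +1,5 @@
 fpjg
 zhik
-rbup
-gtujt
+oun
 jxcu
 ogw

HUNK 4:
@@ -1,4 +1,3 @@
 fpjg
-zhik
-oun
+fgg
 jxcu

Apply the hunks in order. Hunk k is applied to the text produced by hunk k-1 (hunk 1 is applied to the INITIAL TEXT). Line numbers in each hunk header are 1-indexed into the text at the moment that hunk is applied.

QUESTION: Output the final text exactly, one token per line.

Hunk 1: at line 1 remove [wkcm,kvu] add [zhik] -> 5 lines: fpjg zhik ggs jxcu ogw
Hunk 2: at line 1 remove [ggs] add [rbup,gtujt] -> 6 lines: fpjg zhik rbup gtujt jxcu ogw
Hunk 3: at line 1 remove [rbup,gtujt] add [oun] -> 5 lines: fpjg zhik oun jxcu ogw
Hunk 4: at line 1 remove [zhik,oun] add [fgg] -> 4 lines: fpjg fgg jxcu ogw

Answer: fpjg
fgg
jxcu
ogw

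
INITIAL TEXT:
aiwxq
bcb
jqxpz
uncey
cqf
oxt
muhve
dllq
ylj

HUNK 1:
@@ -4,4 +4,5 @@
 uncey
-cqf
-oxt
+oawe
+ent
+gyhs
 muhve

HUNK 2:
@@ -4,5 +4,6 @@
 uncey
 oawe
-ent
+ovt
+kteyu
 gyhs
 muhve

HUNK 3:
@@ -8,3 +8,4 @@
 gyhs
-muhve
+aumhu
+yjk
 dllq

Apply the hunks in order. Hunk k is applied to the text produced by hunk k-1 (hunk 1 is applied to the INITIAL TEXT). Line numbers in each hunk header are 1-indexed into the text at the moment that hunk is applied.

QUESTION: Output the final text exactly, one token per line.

Hunk 1: at line 4 remove [cqf,oxt] add [oawe,ent,gyhs] -> 10 lines: aiwxq bcb jqxpz uncey oawe ent gyhs muhve dllq ylj
Hunk 2: at line 4 remove [ent] add [ovt,kteyu] -> 11 lines: aiwxq bcb jqxpz uncey oawe ovt kteyu gyhs muhve dllq ylj
Hunk 3: at line 8 remove [muhve] add [aumhu,yjk] -> 12 lines: aiwxq bcb jqxpz uncey oawe ovt kteyu gyhs aumhu yjk dllq ylj

Answer: aiwxq
bcb
jqxpz
uncey
oawe
ovt
kteyu
gyhs
aumhu
yjk
dllq
ylj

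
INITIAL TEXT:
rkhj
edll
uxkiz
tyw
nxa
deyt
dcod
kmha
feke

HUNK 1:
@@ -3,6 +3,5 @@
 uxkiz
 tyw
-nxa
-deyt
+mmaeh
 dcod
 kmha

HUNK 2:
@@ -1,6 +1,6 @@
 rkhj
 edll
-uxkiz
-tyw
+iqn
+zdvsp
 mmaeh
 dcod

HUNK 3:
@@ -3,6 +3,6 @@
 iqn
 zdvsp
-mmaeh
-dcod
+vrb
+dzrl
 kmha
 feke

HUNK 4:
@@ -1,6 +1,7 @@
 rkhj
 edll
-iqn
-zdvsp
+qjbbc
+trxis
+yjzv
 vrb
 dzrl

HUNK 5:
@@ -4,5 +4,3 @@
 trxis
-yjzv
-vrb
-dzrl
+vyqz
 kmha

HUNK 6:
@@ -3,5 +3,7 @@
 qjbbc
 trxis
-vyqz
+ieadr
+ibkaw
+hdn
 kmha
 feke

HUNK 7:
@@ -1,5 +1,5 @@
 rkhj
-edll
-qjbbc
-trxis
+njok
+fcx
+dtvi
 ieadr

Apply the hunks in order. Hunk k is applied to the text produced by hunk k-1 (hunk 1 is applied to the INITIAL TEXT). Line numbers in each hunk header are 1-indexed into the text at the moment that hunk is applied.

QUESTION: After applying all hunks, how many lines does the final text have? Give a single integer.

Hunk 1: at line 3 remove [nxa,deyt] add [mmaeh] -> 8 lines: rkhj edll uxkiz tyw mmaeh dcod kmha feke
Hunk 2: at line 1 remove [uxkiz,tyw] add [iqn,zdvsp] -> 8 lines: rkhj edll iqn zdvsp mmaeh dcod kmha feke
Hunk 3: at line 3 remove [mmaeh,dcod] add [vrb,dzrl] -> 8 lines: rkhj edll iqn zdvsp vrb dzrl kmha feke
Hunk 4: at line 1 remove [iqn,zdvsp] add [qjbbc,trxis,yjzv] -> 9 lines: rkhj edll qjbbc trxis yjzv vrb dzrl kmha feke
Hunk 5: at line 4 remove [yjzv,vrb,dzrl] add [vyqz] -> 7 lines: rkhj edll qjbbc trxis vyqz kmha feke
Hunk 6: at line 3 remove [vyqz] add [ieadr,ibkaw,hdn] -> 9 lines: rkhj edll qjbbc trxis ieadr ibkaw hdn kmha feke
Hunk 7: at line 1 remove [edll,qjbbc,trxis] add [njok,fcx,dtvi] -> 9 lines: rkhj njok fcx dtvi ieadr ibkaw hdn kmha feke
Final line count: 9

Answer: 9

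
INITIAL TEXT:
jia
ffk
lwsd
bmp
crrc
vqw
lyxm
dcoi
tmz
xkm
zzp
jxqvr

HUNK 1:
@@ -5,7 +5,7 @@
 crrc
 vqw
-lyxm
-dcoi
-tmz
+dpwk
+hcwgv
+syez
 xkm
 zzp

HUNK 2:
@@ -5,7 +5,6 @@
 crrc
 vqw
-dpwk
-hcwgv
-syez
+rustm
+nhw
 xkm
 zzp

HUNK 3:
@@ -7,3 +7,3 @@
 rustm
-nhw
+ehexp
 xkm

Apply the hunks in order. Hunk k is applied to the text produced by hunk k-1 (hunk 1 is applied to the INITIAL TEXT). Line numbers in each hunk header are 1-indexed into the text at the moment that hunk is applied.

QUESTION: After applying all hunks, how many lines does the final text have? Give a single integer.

Hunk 1: at line 5 remove [lyxm,dcoi,tmz] add [dpwk,hcwgv,syez] -> 12 lines: jia ffk lwsd bmp crrc vqw dpwk hcwgv syez xkm zzp jxqvr
Hunk 2: at line 5 remove [dpwk,hcwgv,syez] add [rustm,nhw] -> 11 lines: jia ffk lwsd bmp crrc vqw rustm nhw xkm zzp jxqvr
Hunk 3: at line 7 remove [nhw] add [ehexp] -> 11 lines: jia ffk lwsd bmp crrc vqw rustm ehexp xkm zzp jxqvr
Final line count: 11

Answer: 11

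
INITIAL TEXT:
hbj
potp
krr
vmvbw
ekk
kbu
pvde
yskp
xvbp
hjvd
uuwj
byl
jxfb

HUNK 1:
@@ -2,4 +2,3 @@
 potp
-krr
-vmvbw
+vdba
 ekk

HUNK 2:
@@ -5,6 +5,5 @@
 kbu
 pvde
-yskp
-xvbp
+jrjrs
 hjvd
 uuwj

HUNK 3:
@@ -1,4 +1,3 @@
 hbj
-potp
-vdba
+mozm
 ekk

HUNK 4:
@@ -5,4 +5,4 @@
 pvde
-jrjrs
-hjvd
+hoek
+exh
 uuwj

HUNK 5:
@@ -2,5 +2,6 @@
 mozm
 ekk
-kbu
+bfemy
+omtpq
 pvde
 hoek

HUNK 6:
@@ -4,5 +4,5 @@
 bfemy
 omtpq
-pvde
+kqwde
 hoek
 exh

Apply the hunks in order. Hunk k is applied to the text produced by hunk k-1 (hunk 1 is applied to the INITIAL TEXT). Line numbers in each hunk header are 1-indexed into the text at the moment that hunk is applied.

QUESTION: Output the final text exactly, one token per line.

Hunk 1: at line 2 remove [krr,vmvbw] add [vdba] -> 12 lines: hbj potp vdba ekk kbu pvde yskp xvbp hjvd uuwj byl jxfb
Hunk 2: at line 5 remove [yskp,xvbp] add [jrjrs] -> 11 lines: hbj potp vdba ekk kbu pvde jrjrs hjvd uuwj byl jxfb
Hunk 3: at line 1 remove [potp,vdba] add [mozm] -> 10 lines: hbj mozm ekk kbu pvde jrjrs hjvd uuwj byl jxfb
Hunk 4: at line 5 remove [jrjrs,hjvd] add [hoek,exh] -> 10 lines: hbj mozm ekk kbu pvde hoek exh uuwj byl jxfb
Hunk 5: at line 2 remove [kbu] add [bfemy,omtpq] -> 11 lines: hbj mozm ekk bfemy omtpq pvde hoek exh uuwj byl jxfb
Hunk 6: at line 4 remove [pvde] add [kqwde] -> 11 lines: hbj mozm ekk bfemy omtpq kqwde hoek exh uuwj byl jxfb

Answer: hbj
mozm
ekk
bfemy
omtpq
kqwde
hoek
exh
uuwj
byl
jxfb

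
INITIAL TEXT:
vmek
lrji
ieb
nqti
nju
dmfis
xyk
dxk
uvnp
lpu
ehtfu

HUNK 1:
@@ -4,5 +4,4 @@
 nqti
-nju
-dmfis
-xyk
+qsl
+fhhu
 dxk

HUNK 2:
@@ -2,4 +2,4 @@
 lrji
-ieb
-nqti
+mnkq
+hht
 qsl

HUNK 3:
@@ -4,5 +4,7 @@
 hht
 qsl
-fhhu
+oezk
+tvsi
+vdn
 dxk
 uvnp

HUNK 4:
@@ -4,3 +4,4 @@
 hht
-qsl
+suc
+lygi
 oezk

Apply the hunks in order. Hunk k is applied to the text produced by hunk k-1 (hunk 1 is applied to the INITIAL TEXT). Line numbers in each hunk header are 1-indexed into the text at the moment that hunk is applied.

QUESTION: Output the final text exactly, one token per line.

Answer: vmek
lrji
mnkq
hht
suc
lygi
oezk
tvsi
vdn
dxk
uvnp
lpu
ehtfu

Derivation:
Hunk 1: at line 4 remove [nju,dmfis,xyk] add [qsl,fhhu] -> 10 lines: vmek lrji ieb nqti qsl fhhu dxk uvnp lpu ehtfu
Hunk 2: at line 2 remove [ieb,nqti] add [mnkq,hht] -> 10 lines: vmek lrji mnkq hht qsl fhhu dxk uvnp lpu ehtfu
Hunk 3: at line 4 remove [fhhu] add [oezk,tvsi,vdn] -> 12 lines: vmek lrji mnkq hht qsl oezk tvsi vdn dxk uvnp lpu ehtfu
Hunk 4: at line 4 remove [qsl] add [suc,lygi] -> 13 lines: vmek lrji mnkq hht suc lygi oezk tvsi vdn dxk uvnp lpu ehtfu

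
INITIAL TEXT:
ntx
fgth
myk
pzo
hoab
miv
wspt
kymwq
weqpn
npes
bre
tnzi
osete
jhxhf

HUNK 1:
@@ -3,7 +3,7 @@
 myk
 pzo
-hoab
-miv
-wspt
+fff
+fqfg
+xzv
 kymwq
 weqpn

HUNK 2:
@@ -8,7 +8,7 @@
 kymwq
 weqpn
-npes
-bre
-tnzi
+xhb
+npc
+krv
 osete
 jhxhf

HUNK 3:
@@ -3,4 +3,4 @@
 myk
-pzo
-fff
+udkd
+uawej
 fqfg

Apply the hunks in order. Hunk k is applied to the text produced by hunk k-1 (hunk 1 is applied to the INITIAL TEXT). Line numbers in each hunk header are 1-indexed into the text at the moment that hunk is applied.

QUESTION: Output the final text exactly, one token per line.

Answer: ntx
fgth
myk
udkd
uawej
fqfg
xzv
kymwq
weqpn
xhb
npc
krv
osete
jhxhf

Derivation:
Hunk 1: at line 3 remove [hoab,miv,wspt] add [fff,fqfg,xzv] -> 14 lines: ntx fgth myk pzo fff fqfg xzv kymwq weqpn npes bre tnzi osete jhxhf
Hunk 2: at line 8 remove [npes,bre,tnzi] add [xhb,npc,krv] -> 14 lines: ntx fgth myk pzo fff fqfg xzv kymwq weqpn xhb npc krv osete jhxhf
Hunk 3: at line 3 remove [pzo,fff] add [udkd,uawej] -> 14 lines: ntx fgth myk udkd uawej fqfg xzv kymwq weqpn xhb npc krv osete jhxhf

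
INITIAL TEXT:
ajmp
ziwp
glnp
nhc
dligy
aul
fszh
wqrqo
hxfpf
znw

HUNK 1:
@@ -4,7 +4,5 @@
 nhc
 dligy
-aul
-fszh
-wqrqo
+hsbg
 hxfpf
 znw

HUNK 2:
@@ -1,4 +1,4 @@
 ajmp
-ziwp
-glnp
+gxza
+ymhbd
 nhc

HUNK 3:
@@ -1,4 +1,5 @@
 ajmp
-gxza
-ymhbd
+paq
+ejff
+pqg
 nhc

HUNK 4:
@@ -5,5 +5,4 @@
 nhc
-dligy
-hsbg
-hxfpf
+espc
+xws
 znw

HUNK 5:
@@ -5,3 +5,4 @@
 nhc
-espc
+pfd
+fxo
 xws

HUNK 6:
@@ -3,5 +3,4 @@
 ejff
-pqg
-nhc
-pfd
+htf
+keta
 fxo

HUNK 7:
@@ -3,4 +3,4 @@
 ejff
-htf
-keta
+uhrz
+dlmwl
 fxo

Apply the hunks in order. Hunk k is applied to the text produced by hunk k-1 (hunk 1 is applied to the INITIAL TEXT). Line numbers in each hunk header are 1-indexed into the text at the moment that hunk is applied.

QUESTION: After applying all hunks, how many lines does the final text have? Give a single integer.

Answer: 8

Derivation:
Hunk 1: at line 4 remove [aul,fszh,wqrqo] add [hsbg] -> 8 lines: ajmp ziwp glnp nhc dligy hsbg hxfpf znw
Hunk 2: at line 1 remove [ziwp,glnp] add [gxza,ymhbd] -> 8 lines: ajmp gxza ymhbd nhc dligy hsbg hxfpf znw
Hunk 3: at line 1 remove [gxza,ymhbd] add [paq,ejff,pqg] -> 9 lines: ajmp paq ejff pqg nhc dligy hsbg hxfpf znw
Hunk 4: at line 5 remove [dligy,hsbg,hxfpf] add [espc,xws] -> 8 lines: ajmp paq ejff pqg nhc espc xws znw
Hunk 5: at line 5 remove [espc] add [pfd,fxo] -> 9 lines: ajmp paq ejff pqg nhc pfd fxo xws znw
Hunk 6: at line 3 remove [pqg,nhc,pfd] add [htf,keta] -> 8 lines: ajmp paq ejff htf keta fxo xws znw
Hunk 7: at line 3 remove [htf,keta] add [uhrz,dlmwl] -> 8 lines: ajmp paq ejff uhrz dlmwl fxo xws znw
Final line count: 8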